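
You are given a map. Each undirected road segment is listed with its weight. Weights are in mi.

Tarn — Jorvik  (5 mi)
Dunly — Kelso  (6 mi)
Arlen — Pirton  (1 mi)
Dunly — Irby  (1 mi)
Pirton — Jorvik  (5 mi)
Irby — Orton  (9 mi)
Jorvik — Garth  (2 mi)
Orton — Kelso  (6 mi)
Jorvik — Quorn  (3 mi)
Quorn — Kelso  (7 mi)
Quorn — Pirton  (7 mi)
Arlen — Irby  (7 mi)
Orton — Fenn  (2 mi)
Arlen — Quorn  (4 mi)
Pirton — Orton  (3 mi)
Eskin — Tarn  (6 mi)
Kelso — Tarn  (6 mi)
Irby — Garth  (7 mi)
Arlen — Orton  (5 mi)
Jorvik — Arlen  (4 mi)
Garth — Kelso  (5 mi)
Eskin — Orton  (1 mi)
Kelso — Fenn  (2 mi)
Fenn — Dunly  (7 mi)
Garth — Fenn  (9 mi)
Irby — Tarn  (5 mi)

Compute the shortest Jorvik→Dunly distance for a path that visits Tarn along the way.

11 mi

Shortest Jorvik→Tarn: Jorvik–Tarn = 5
Shortest Tarn→Dunly: Tarn–Irby–Dunly = 6
Total via Tarn: 5 + 6 = 11 mi.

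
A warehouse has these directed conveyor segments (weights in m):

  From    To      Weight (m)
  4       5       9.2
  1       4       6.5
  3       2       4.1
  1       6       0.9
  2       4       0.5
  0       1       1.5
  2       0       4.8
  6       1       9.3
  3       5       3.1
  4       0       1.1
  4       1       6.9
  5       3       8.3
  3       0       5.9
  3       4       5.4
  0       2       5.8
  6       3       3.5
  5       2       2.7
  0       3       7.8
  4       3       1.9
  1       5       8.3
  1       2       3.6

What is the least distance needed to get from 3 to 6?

Settle nodes by increasing distance from 3:
3: 0
5: 3.1  (via 3)
2: 4.1  (via 3)
4: 4.6  (via 2)
0: 5.7  (via 4)
1: 7.2  (via 0)
6: 8.1  (via 1)
Shortest route: 3–2–4–0–1–6 = 8.1 m.

8.1 m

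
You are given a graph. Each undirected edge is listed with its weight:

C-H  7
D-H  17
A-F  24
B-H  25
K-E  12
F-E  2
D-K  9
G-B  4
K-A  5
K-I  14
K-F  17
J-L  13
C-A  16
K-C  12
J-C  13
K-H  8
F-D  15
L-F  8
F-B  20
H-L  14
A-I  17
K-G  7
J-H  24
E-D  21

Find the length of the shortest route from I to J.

Shortest distances from I:
I: 0
K: 14  (via I)
A: 17  (via I)
G: 21  (via K)
H: 22  (via K)
D: 23  (via K)
B: 25  (via G)
C: 26  (via K)
E: 26  (via K)
F: 28  (via E)
L: 36  (via H)
J: 39  (via C)
Shortest route: I–K–C–J = 39.

39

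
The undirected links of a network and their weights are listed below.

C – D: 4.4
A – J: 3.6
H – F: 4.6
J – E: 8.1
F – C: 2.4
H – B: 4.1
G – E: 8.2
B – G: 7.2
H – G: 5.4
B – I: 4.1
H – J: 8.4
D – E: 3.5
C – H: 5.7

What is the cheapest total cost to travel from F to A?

Settle nodes by increasing distance from F:
F: 0
C: 2.4  (via F)
H: 4.6  (via F)
D: 6.8  (via C)
B: 8.7  (via H)
G: 10  (via H)
E: 10.3  (via D)
I: 12.8  (via B)
J: 13  (via H)
A: 16.6  (via J)
Shortest route: F–H–J–A = 16.6.

16.6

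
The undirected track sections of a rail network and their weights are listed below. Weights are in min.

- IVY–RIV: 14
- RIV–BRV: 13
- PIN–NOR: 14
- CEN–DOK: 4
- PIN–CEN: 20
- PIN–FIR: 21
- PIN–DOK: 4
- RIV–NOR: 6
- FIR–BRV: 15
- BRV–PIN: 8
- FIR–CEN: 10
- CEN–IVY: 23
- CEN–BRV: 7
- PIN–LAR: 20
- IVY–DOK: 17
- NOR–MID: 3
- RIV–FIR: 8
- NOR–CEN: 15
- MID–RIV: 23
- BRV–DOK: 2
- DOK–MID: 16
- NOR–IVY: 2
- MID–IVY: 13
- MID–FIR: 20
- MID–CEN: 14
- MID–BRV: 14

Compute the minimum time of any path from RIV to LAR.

39 min

Shortest distances from RIV:
RIV: 0
NOR: 6  (via RIV)
IVY: 8  (via NOR)
FIR: 8  (via RIV)
MID: 9  (via NOR)
BRV: 13  (via RIV)
DOK: 15  (via BRV)
CEN: 18  (via FIR)
PIN: 19  (via DOK)
LAR: 39  (via PIN)
Shortest route: RIV → BRV → DOK → PIN → LAR = 39 min.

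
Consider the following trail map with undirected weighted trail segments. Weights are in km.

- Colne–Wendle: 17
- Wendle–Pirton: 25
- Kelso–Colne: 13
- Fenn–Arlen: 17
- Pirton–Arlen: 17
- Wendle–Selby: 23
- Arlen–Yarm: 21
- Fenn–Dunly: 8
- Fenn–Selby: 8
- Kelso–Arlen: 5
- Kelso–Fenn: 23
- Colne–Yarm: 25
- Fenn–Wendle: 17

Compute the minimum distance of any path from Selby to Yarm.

Candidate routes:
Selby → Fenn → Wendle → Colne → Yarm: 8+17+17+25 = 67
Selby → Fenn → Arlen → Yarm: 8+17+21 = 46
Selby → Wendle → Colne → Yarm: 23+17+25 = 65
Selby → Fenn → Kelso → Arlen → Yarm: 8+23+5+21 = 57
The minimum is 46 km via Selby → Fenn → Arlen → Yarm.

46 km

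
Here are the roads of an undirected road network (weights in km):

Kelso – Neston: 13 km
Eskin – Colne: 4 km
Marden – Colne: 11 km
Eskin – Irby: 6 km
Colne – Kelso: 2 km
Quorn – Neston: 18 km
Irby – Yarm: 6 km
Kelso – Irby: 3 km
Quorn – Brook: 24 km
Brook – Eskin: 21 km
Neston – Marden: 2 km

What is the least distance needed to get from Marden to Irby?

Shortest distances from Marden:
Marden: 0
Neston: 2  (via Marden)
Colne: 11  (via Marden)
Kelso: 13  (via Colne)
Eskin: 15  (via Colne)
Irby: 16  (via Kelso)
Shortest route: Marden–Colne–Kelso–Irby = 16 km.

16 km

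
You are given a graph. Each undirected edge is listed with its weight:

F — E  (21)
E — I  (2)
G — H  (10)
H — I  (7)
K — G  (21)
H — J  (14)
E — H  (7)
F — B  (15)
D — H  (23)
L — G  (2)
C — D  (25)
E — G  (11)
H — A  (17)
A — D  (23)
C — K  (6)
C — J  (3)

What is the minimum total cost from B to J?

57

Enumerating some paths:
B–F–E–H–J: 15+21+7+14 = 57
B–F–E–I–H–J: 15+21+2+7+14 = 59
Cheapest is B–F–E–H–J at 57.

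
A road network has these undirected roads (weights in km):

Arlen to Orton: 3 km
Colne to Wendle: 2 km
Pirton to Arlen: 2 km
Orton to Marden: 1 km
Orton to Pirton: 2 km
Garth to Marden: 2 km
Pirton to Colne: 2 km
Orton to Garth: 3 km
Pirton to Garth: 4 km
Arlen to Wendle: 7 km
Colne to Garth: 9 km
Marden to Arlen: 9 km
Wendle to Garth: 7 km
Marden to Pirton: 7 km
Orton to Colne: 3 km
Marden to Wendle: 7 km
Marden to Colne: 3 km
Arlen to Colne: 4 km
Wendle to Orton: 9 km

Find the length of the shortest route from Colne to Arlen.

Candidate routes:
Colne–Orton–Pirton–Arlen: 3+2+2 = 7
Colne–Arlen: 4 = 4
Colne–Orton–Arlen: 3+3 = 6
Cheapest is Colne–Arlen at 4 km.

4 km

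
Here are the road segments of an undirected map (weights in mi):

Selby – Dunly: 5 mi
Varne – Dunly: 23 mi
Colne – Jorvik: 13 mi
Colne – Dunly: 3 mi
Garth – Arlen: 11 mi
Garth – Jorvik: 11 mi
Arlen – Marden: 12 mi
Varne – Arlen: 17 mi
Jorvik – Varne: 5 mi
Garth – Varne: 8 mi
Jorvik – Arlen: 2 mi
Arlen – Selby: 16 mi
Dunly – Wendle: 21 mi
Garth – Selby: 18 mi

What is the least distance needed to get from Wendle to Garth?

44 mi

Enumerating some paths:
Wendle → Dunly → Selby → Garth: 21+5+18 = 44
Wendle → Dunly → Colne → Jorvik → Garth: 21+3+13+11 = 48
Cheapest is Wendle → Dunly → Selby → Garth at 44 mi.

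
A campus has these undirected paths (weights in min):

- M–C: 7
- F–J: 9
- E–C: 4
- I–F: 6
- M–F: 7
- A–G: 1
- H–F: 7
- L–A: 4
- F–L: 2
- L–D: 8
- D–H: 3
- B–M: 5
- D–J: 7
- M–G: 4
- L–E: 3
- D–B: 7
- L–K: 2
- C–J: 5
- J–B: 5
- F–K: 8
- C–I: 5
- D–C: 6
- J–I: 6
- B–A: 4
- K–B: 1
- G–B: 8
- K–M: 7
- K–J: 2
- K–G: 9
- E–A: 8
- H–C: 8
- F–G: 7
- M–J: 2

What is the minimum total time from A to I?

12 min

Shortest distances from A:
A: 0
G: 1  (via A)
B: 4  (via A)
L: 4  (via A)
K: 5  (via B)
M: 5  (via G)
F: 6  (via L)
E: 7  (via L)
J: 7  (via K)
C: 11  (via E)
D: 11  (via B)
I: 12  (via F)
Shortest route: A → L → F → I = 12 min.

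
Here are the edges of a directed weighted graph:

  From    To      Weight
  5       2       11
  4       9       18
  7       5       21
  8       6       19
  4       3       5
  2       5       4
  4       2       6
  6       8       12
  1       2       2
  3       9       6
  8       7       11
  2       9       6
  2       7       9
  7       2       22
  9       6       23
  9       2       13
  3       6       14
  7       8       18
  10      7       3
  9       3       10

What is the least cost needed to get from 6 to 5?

44

Settle nodes by increasing distance from 6:
6: 0
8: 12  (via 6)
7: 23  (via 8)
5: 44  (via 7)
Shortest route: 6–8–7–5 = 44.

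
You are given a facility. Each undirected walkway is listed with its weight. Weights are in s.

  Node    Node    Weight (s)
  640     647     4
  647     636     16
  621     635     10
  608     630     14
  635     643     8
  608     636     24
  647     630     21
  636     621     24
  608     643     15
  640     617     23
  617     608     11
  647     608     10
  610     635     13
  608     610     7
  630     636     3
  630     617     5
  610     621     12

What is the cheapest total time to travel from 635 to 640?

34 s

Running Dijkstra from 635:
635: 0
643: 8  (via 635)
621: 10  (via 635)
610: 13  (via 635)
608: 20  (via 610)
647: 30  (via 608)
617: 31  (via 608)
630: 34  (via 608)
636: 34  (via 621)
640: 34  (via 647)
Shortest route: 635 → 610 → 608 → 647 → 640 = 34 s.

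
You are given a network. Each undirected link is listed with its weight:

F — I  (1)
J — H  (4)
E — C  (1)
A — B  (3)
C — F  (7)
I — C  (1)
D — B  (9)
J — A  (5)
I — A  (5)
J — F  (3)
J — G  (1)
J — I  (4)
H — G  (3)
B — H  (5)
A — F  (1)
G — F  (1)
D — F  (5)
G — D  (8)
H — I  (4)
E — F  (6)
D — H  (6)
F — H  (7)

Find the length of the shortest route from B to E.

Settle nodes by increasing distance from B:
B: 0
A: 3  (via B)
F: 4  (via A)
G: 5  (via F)
H: 5  (via B)
I: 5  (via F)
C: 6  (via I)
J: 6  (via G)
E: 7  (via C)
Shortest route: B → A → F → I → C → E = 7.

7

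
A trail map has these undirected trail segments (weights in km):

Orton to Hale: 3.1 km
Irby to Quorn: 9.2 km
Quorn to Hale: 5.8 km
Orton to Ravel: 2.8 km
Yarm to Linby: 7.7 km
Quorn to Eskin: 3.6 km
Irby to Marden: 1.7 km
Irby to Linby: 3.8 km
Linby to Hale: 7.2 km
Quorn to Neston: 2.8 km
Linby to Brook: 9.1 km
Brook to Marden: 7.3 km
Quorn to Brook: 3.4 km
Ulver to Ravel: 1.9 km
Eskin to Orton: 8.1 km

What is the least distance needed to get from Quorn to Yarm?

20.2 km

Compare a few routes:
Quorn - Hale - Linby - Yarm: 5.8+7.2+7.7 = 20.7
Quorn - Brook - Linby - Yarm: 3.4+9.1+7.7 = 20.2
Cheapest is Quorn - Brook - Linby - Yarm at 20.2 km.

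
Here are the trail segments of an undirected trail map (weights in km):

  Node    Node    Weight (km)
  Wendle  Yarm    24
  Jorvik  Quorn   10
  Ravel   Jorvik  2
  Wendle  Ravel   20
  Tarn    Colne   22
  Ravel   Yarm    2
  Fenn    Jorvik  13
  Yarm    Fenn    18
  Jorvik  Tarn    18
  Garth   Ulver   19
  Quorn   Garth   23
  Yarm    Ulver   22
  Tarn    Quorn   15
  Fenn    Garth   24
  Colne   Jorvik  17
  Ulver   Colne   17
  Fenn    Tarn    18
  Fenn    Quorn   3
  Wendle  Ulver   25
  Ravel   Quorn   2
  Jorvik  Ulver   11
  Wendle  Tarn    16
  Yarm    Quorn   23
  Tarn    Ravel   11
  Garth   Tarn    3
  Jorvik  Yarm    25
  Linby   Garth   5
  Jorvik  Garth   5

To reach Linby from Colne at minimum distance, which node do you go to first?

Candidate routes:
Colne → Tarn → Garth → Linby: 22+3+5 = 30
Colne → Jorvik → Garth → Linby: 17+5+5 = 27
The minimum is 27 km via Colne → Jorvik → Garth → Linby.
So from Colne the first move is to Jorvik.

Jorvik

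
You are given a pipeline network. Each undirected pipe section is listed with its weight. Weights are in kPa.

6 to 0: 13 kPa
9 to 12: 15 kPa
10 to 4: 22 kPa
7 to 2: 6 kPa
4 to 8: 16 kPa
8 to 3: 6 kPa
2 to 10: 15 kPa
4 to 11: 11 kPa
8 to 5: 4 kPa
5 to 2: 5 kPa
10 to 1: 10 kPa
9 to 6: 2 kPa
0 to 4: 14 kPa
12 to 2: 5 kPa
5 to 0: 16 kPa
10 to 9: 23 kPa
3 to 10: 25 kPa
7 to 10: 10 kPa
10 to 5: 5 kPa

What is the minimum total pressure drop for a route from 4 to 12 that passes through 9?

44 kPa

Shortest 4→9: 4–0–6–9 = 29
Best 9 to 12: 9–12 costing 15
Total via 9: 29 + 15 = 44 kPa.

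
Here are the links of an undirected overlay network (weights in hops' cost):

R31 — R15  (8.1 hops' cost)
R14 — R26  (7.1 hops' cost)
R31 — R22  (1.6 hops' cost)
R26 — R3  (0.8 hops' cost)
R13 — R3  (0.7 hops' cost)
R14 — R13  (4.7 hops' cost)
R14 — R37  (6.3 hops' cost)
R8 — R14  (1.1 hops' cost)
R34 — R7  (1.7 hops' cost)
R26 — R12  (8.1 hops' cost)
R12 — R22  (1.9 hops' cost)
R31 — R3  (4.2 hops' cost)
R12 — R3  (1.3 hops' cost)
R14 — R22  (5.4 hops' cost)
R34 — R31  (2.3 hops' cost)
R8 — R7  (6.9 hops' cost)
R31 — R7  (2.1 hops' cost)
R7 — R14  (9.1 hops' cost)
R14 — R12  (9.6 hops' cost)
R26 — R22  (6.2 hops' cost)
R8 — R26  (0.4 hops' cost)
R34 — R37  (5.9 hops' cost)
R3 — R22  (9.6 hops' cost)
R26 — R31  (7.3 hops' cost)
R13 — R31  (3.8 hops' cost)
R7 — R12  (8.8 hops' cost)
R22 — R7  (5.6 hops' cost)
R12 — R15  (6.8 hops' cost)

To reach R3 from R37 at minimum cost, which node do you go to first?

Compare a few routes:
R37 → R14 → R13 → R3: 6.3+4.7+0.7 = 11.7
R37 → R14 → R8 → R26 → R3: 6.3+1.1+0.4+0.8 = 8.6
Cheapest is R37 → R14 → R8 → R26 → R3 at 8.6 hops' cost.
So from R37 the first move is to R14.

R14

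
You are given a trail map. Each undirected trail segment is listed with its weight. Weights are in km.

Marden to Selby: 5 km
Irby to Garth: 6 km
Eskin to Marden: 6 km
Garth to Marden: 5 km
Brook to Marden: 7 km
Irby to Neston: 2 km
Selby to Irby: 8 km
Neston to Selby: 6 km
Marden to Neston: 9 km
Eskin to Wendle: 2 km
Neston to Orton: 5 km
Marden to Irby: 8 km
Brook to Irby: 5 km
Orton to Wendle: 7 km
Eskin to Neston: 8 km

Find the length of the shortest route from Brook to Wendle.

15 km

Candidate routes:
Brook–Marden–Eskin–Wendle: 7+6+2 = 15
Brook–Irby–Neston–Eskin–Wendle: 5+2+8+2 = 17
Cheapest is Brook–Marden–Eskin–Wendle at 15 km.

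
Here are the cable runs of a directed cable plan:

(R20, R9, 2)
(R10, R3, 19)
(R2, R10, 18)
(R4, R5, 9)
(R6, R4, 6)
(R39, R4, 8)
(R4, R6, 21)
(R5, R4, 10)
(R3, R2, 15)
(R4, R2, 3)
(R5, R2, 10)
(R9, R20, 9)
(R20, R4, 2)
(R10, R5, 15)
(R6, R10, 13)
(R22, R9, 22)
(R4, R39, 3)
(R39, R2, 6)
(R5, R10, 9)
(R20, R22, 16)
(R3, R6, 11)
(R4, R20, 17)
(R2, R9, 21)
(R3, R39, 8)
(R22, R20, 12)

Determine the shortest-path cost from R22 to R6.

Running Dijkstra from R22:
R22: 0
R20: 12  (via R22)
R4: 14  (via R20)
R9: 14  (via R20)
R39: 17  (via R4)
R2: 17  (via R4)
R5: 23  (via R4)
R10: 32  (via R5)
R6: 35  (via R4)
Shortest route: R22–R20–R4–R6 = 35.

35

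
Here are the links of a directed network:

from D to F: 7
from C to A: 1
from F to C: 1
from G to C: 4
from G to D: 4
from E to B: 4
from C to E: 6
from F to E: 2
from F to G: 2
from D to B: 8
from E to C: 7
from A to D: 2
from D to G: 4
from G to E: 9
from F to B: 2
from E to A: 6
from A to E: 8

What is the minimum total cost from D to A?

Candidate routes:
D - F - G - C - A: 7+2+4+1 = 14
D - G - C - A: 4+4+1 = 9
The minimum is 9 via D - G - C - A.

9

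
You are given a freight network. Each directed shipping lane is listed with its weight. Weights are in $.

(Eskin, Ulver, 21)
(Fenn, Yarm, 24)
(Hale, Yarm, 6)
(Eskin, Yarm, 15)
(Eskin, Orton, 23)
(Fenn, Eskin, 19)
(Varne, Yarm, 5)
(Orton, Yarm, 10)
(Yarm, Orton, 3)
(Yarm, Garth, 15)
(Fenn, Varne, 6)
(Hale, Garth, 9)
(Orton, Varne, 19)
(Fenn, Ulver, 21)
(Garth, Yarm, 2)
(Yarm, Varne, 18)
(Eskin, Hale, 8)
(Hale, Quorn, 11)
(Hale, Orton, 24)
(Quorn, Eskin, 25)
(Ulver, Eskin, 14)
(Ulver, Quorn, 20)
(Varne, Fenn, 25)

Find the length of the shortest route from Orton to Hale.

$71

Compare a few routes:
Orton → Varne → Fenn → Eskin → Hale: 19+25+19+8 = 71
Orton → Yarm → Varne → Fenn → Eskin → Hale: 10+18+25+19+8 = 80
The minimum is $71 via Orton → Varne → Fenn → Eskin → Hale.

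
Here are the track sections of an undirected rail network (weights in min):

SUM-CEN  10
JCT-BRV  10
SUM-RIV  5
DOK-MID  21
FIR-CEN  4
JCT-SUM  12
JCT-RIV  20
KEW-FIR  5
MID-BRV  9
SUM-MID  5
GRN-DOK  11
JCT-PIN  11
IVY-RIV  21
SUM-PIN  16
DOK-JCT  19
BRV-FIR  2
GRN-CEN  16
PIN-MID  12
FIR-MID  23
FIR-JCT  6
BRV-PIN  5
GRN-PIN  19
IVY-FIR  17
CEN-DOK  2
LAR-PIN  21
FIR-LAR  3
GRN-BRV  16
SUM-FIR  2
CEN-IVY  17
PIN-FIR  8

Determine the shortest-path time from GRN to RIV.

24 min

Enumerating some paths:
GRN–CEN–FIR–SUM–RIV: 16+4+2+5 = 27
GRN–DOK–CEN–SUM–RIV: 11+2+10+5 = 28
GRN–BRV–FIR–SUM–RIV: 16+2+2+5 = 25
GRN–DOK–CEN–FIR–SUM–RIV: 11+2+4+2+5 = 24
The minimum is 24 min via GRN–DOK–CEN–FIR–SUM–RIV.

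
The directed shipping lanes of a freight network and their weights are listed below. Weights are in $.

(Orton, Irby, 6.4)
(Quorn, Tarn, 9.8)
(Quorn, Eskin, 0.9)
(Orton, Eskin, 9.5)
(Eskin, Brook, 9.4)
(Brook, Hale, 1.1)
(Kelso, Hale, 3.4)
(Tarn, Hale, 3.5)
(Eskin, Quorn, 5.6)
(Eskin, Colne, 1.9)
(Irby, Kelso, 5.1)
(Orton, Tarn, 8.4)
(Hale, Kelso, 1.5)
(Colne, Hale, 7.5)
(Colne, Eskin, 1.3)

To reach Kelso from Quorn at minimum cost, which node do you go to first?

Compare a few routes:
Quorn–Tarn–Hale–Kelso: 9.8+3.5+1.5 = 14.8
Quorn–Eskin–Brook–Hale–Kelso: 0.9+9.4+1.1+1.5 = 12.9
Quorn–Eskin–Colne–Hale–Kelso: 0.9+1.9+7.5+1.5 = 11.8
The minimum is $11.8 via Quorn–Eskin–Colne–Hale–Kelso.
So from Quorn the first move is to Eskin.

Eskin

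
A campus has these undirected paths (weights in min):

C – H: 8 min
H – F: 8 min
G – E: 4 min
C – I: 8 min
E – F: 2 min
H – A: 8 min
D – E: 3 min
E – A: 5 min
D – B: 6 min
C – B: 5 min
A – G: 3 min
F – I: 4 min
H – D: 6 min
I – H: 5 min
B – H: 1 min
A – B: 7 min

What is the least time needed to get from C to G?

15 min

Running Dijkstra from C:
C: 0
B: 5  (via C)
H: 6  (via B)
I: 8  (via C)
D: 11  (via B)
A: 12  (via B)
F: 12  (via I)
E: 14  (via D)
G: 15  (via A)
Shortest route: C–B–A–G = 15 min.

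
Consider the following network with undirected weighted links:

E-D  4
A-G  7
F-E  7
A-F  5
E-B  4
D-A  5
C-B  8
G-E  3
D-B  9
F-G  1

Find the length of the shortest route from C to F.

Running Dijkstra from C:
C: 0
B: 8  (via C)
E: 12  (via B)
G: 15  (via E)
D: 16  (via E)
F: 16  (via G)
Shortest route: C → B → E → G → F = 16.

16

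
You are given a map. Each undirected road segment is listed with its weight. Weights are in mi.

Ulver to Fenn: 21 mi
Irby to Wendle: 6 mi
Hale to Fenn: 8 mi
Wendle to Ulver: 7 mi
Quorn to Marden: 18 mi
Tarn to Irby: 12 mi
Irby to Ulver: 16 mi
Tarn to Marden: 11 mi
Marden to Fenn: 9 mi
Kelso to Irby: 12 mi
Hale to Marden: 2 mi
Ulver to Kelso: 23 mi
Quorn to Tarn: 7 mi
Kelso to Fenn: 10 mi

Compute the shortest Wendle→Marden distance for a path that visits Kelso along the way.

37 mi

Shortest Wendle→Kelso: Wendle → Irby → Kelso = 18
Shortest Kelso→Marden: Kelso → Fenn → Marden = 19
Total via Kelso: 18 + 19 = 37 mi.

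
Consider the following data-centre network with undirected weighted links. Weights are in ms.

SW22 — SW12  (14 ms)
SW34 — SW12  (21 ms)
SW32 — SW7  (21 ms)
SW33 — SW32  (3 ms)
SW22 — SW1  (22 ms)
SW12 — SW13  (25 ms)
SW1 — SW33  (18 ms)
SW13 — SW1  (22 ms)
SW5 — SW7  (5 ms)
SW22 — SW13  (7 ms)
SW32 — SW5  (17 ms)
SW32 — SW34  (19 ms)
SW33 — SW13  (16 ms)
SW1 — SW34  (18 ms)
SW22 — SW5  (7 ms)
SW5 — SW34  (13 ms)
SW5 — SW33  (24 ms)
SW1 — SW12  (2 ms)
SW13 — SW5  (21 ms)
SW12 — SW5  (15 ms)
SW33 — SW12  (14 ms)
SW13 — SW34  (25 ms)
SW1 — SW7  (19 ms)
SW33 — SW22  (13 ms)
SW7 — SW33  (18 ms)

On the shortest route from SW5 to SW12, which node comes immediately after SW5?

SW12

Candidate routes:
SW5–SW12: 15 = 15
SW5–SW7–SW1–SW12: 5+19+2 = 26
SW5–SW22–SW1–SW12: 7+22+2 = 31
SW5–SW22–SW12: 7+14 = 21
Cheapest is SW5–SW12 at 15 ms.
So from SW5 the first move is to SW12.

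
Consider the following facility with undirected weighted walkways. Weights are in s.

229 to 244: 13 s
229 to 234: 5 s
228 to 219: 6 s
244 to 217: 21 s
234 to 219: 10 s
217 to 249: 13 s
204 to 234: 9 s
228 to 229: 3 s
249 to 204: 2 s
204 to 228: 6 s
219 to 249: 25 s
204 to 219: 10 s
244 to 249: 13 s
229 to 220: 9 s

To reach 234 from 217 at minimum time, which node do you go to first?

249

Enumerating some paths:
217 → 249 → 204 → 219 → 234: 13+2+10+10 = 35
217 → 249 → 204 → 234: 13+2+9 = 24
217 → 249 → 204 → 228 → 229 → 234: 13+2+6+3+5 = 29
Cheapest is 217 → 249 → 204 → 234 at 24 s.
So from 217 the first move is to 249.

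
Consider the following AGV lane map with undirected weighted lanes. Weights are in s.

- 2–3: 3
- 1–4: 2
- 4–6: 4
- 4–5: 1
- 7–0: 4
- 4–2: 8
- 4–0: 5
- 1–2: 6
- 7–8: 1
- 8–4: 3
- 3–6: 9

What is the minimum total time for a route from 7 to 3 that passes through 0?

20 s

Shortest 7→0: 7–0 = 4
Best 0 to 3: 0–4–2–3 costing 16
Total via 0: 4 + 16 = 20 s.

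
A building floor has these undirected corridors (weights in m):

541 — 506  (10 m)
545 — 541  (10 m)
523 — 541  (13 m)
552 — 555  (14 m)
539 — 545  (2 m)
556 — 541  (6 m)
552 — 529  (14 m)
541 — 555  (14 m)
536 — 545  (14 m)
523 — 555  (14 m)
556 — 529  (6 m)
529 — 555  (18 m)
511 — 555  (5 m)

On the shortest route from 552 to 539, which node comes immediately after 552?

Enumerating some paths:
552 → 555 → 541 → 545 → 539: 14+14+10+2 = 40
552 → 555 → 523 → 541 → 545 → 539: 14+14+13+10+2 = 53
552 → 529 → 556 → 541 → 545 → 539: 14+6+6+10+2 = 38
The minimum is 38 m via 552 → 529 → 556 → 541 → 545 → 539.
So from 552 the first move is to 529.

529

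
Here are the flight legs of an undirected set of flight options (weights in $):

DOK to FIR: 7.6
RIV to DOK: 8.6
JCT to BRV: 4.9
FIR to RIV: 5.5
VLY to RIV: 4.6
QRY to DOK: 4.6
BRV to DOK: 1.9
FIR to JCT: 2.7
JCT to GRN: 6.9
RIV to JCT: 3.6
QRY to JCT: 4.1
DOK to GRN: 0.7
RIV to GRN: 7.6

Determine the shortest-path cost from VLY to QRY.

Shortest distances from VLY:
VLY: 0
RIV: 4.6  (via VLY)
JCT: 8.2  (via RIV)
FIR: 10.1  (via RIV)
GRN: 12.2  (via RIV)
QRY: 12.3  (via JCT)
Shortest route: VLY → RIV → JCT → QRY = $12.3.

$12.3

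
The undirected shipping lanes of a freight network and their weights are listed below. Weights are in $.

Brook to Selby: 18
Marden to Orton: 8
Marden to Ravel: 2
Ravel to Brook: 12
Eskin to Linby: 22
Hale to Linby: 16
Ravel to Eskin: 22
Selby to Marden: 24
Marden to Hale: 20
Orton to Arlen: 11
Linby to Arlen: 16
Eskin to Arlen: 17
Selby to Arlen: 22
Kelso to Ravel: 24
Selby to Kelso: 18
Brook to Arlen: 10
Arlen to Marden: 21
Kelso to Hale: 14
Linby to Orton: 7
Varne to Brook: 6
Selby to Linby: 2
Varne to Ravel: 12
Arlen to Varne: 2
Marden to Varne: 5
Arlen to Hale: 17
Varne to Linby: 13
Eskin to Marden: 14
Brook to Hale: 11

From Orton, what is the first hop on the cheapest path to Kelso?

Linby

Enumerating some paths:
Orton → Linby → Hale → Kelso: 7+16+14 = 37
Orton → Arlen → Hale → Kelso: 11+17+14 = 42
Orton → Linby → Selby → Kelso: 7+2+18 = 27
Orton → Marden → Ravel → Kelso: 8+2+24 = 34
Cheapest is Orton → Linby → Selby → Kelso at $27.
So from Orton the first move is to Linby.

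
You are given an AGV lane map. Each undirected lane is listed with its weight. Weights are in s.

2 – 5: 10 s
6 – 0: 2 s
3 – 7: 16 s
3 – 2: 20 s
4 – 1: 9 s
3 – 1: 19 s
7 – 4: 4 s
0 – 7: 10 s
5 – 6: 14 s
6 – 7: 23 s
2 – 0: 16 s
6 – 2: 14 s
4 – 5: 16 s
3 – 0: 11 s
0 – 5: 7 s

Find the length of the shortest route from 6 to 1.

Compare a few routes:
6–0–7–4–1: 2+10+4+9 = 25
6–0–3–1: 2+11+19 = 32
Cheapest is 6–0–7–4–1 at 25 s.

25 s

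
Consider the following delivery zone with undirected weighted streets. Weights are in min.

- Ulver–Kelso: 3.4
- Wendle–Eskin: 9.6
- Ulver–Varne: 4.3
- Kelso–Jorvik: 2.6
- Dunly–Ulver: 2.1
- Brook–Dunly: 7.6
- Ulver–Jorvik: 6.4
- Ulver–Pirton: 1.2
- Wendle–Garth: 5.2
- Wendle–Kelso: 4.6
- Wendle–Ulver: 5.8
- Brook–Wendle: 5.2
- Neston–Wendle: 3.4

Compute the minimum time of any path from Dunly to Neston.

Settle nodes by increasing distance from Dunly:
Dunly: 0
Ulver: 2.1  (via Dunly)
Pirton: 3.3  (via Ulver)
Kelso: 5.5  (via Ulver)
Varne: 6.4  (via Ulver)
Brook: 7.6  (via Dunly)
Wendle: 7.9  (via Ulver)
Jorvik: 8.1  (via Kelso)
Neston: 11.3  (via Wendle)
Shortest route: Dunly–Ulver–Wendle–Neston = 11.3 min.

11.3 min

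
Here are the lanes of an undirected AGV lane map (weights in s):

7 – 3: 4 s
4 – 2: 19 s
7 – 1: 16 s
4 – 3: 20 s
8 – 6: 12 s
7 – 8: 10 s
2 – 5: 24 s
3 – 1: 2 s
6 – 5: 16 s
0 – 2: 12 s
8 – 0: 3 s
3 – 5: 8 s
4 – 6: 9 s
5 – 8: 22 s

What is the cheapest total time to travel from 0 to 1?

Shortest distances from 0:
0: 0
8: 3  (via 0)
2: 12  (via 0)
7: 13  (via 8)
6: 15  (via 8)
3: 17  (via 7)
1: 19  (via 3)
Shortest route: 0–8–7–3–1 = 19 s.

19 s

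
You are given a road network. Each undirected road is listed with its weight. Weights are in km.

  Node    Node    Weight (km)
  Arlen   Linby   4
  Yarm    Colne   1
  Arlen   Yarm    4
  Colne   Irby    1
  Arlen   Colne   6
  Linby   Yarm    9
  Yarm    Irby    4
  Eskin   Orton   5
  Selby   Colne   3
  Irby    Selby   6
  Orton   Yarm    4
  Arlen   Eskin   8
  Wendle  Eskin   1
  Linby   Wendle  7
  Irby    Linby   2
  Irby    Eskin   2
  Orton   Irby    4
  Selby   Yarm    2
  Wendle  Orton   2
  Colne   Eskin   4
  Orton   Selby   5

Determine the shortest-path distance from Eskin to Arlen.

Candidate routes:
Eskin–Colne–Yarm–Arlen: 4+1+4 = 9
Eskin–Arlen: 8 = 8
The minimum is 8 km via Eskin–Arlen.

8 km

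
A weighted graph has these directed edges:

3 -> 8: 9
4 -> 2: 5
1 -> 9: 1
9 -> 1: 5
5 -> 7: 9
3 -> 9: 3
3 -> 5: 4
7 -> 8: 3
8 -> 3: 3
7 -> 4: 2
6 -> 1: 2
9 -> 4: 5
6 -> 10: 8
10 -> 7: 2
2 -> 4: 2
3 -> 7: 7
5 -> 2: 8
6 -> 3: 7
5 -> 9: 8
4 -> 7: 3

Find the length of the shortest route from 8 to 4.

Enumerating some paths:
8 - 3 - 7 - 4: 3+7+2 = 12
8 - 3 - 9 - 4: 3+3+5 = 11
8 - 3 - 5 - 2 - 4: 3+4+8+2 = 17
Cheapest is 8 - 3 - 9 - 4 at 11.

11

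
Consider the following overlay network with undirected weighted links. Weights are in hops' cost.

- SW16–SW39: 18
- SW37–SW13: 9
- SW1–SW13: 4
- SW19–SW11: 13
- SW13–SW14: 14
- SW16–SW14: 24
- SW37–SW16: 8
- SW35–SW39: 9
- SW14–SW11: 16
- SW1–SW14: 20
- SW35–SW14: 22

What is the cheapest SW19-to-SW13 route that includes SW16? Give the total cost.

Best SW19 to SW16: SW19 → SW11 → SW14 → SW16 costing 53
Best SW16 to SW13: SW16 → SW37 → SW13 costing 17
Total via SW16: 53 + 17 = 70 hops' cost.

70 hops' cost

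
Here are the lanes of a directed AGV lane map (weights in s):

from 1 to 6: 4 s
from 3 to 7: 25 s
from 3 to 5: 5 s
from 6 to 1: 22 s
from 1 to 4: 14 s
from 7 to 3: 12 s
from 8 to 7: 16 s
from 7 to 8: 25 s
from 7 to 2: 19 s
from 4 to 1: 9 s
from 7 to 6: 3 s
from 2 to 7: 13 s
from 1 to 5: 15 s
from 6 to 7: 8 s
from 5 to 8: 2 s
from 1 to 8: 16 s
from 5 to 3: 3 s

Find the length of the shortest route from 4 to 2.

Compare a few routes:
4–1–6–7–2: 9+4+8+19 = 40
4–1–8–7–2: 9+16+16+19 = 60
The minimum is 40 s via 4–1–6–7–2.

40 s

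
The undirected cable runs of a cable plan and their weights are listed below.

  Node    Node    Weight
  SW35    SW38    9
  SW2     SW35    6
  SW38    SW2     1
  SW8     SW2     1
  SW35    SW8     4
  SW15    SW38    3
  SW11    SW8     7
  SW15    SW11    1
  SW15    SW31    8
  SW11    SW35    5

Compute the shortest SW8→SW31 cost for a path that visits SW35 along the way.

18

Shortest SW8→SW35: SW8 → SW35 = 4
Best SW35 to SW31: SW35 → SW11 → SW15 → SW31 costing 14
Total via SW35: 4 + 14 = 18.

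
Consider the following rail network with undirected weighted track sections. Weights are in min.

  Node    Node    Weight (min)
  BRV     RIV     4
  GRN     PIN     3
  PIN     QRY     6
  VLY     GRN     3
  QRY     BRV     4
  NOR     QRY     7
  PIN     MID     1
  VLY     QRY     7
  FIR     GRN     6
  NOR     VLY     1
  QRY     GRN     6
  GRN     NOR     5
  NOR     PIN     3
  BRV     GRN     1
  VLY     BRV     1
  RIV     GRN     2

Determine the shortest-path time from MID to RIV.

Compare a few routes:
MID → PIN → NOR → VLY → BRV → GRN → RIV: 1+3+1+1+1+2 = 9
MID → PIN → GRN → RIV: 1+3+2 = 6
Cheapest is MID → PIN → GRN → RIV at 6 min.

6 min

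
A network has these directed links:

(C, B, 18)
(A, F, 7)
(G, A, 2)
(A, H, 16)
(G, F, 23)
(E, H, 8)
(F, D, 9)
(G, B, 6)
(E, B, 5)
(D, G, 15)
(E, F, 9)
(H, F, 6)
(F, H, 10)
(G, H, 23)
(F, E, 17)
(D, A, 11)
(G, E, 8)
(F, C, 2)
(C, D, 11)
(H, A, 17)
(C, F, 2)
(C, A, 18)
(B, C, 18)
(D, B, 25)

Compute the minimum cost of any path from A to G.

31

Candidate routes:
A–F–D–G: 7+9+15 = 31
A–F–C–D–G: 7+2+11+15 = 35
The minimum is 31 via A–F–D–G.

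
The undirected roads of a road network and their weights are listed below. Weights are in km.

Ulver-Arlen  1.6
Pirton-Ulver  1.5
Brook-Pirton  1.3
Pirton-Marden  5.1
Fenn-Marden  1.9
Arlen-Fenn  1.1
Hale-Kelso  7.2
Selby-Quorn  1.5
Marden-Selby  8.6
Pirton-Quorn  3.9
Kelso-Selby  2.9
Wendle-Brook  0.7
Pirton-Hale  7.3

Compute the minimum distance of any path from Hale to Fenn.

Settle nodes by increasing distance from Hale:
Hale: 0
Kelso: 7.2  (via Hale)
Pirton: 7.3  (via Hale)
Brook: 8.6  (via Pirton)
Ulver: 8.8  (via Pirton)
Wendle: 9.3  (via Brook)
Selby: 10.1  (via Kelso)
Arlen: 10.4  (via Ulver)
Quorn: 11.2  (via Pirton)
Fenn: 11.5  (via Arlen)
Shortest route: Hale–Pirton–Ulver–Arlen–Fenn = 11.5 km.

11.5 km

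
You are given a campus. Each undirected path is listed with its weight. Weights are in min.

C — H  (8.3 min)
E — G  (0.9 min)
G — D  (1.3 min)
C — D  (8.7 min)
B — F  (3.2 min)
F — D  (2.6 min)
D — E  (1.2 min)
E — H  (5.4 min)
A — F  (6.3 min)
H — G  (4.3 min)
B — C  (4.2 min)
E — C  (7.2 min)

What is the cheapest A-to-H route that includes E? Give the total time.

15.3 min

Shortest A→E: A → F → D → E = 10.1
Best E to H: E → G → H costing 5.2
Total via E: 10.1 + 5.2 = 15.3 min.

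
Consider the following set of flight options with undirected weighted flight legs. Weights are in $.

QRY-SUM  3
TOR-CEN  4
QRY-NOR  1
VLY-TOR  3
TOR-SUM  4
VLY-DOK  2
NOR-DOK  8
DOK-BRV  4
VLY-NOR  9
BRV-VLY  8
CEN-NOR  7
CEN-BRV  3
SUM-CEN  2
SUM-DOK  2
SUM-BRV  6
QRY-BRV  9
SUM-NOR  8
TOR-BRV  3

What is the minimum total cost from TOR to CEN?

Candidate routes:
TOR - BRV - CEN: 3+3 = 6
TOR - SUM - CEN: 4+2 = 6
TOR - VLY - DOK - SUM - CEN: 3+2+2+2 = 9
TOR - CEN: 4 = 4
Cheapest is TOR - CEN at $4.

$4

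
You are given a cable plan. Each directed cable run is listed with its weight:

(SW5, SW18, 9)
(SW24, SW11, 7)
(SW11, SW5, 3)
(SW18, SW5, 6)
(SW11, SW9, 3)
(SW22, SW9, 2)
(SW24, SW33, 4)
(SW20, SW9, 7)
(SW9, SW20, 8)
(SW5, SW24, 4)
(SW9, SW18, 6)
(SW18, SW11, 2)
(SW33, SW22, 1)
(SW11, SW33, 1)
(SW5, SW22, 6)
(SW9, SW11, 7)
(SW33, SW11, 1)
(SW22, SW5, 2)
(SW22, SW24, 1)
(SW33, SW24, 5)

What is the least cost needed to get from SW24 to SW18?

13

Compare a few routes:
SW24 → SW33 → SW22 → SW9 → SW18: 4+1+2+6 = 13
SW24 → SW33 → SW11 → SW9 → SW18: 4+1+3+6 = 14
Cheapest is SW24 → SW33 → SW22 → SW9 → SW18 at 13.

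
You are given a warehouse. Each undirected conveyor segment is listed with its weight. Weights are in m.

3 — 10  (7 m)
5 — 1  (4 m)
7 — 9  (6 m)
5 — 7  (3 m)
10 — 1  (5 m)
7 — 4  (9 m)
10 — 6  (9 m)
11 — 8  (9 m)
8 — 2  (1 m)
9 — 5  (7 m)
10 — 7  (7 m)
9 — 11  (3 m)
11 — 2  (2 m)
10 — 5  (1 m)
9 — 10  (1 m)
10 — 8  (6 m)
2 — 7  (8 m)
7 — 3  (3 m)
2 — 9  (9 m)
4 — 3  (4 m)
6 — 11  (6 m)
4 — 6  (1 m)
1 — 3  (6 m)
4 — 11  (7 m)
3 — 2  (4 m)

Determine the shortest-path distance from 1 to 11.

Enumerating some paths:
1–3–2–11: 6+4+2 = 12
1–10–9–11: 5+1+3 = 9
The minimum is 9 m via 1–10–9–11.

9 m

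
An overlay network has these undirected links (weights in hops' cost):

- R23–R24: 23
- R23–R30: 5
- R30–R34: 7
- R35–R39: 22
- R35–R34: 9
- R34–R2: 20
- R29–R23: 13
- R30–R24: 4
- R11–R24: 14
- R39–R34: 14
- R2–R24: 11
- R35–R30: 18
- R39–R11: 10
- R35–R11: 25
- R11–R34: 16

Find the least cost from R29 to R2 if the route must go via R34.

45 hops' cost

Best R29 to R34: R29–R23–R30–R34 costing 25
Shortest R34→R2: R34–R2 = 20
Total via R34: 25 + 20 = 45 hops' cost.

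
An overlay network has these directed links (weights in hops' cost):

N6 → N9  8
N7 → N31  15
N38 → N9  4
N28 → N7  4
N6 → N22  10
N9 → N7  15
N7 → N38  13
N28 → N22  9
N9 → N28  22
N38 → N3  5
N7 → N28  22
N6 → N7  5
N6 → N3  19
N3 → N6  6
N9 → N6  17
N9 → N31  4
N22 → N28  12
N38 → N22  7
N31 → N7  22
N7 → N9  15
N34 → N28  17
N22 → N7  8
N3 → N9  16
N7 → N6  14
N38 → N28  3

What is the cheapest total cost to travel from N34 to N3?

39 hops' cost

Running Dijkstra from N34:
N34: 0
N28: 17  (via N34)
N7: 21  (via N28)
N22: 26  (via N28)
N38: 34  (via N7)
N6: 35  (via N7)
N9: 36  (via N7)
N31: 36  (via N7)
N3: 39  (via N38)
Shortest route: N34–N28–N7–N38–N3 = 39 hops' cost.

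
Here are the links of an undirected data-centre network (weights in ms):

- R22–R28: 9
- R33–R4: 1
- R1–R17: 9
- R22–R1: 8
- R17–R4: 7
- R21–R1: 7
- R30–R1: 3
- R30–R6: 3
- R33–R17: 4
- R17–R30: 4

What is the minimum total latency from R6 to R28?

Enumerating some paths:
R6 → R30 → R17 → R1 → R22 → R28: 3+4+9+8+9 = 33
R6 → R30 → R1 → R22 → R28: 3+3+8+9 = 23
The minimum is 23 ms via R6 → R30 → R1 → R22 → R28.

23 ms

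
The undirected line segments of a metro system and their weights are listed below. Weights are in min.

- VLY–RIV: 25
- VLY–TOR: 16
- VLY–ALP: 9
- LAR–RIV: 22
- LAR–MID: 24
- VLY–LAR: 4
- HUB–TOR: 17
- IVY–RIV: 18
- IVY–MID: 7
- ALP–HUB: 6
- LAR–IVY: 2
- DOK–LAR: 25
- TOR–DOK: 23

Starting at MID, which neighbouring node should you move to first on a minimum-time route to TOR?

Enumerating some paths:
MID - IVY - LAR - VLY - TOR: 7+2+4+16 = 29
MID - LAR - VLY - TOR: 24+4+16 = 44
The minimum is 29 min via MID - IVY - LAR - VLY - TOR.
So from MID the first move is to IVY.

IVY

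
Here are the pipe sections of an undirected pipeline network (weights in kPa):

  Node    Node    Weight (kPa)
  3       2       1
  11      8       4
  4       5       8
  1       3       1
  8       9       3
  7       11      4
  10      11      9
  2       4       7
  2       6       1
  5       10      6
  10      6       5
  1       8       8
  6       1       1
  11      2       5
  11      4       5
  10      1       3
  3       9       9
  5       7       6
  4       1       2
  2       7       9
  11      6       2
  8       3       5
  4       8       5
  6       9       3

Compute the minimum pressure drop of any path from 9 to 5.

Compare a few routes:
9 - 6 - 1 - 4 - 5: 3+1+2+8 = 14
9 - 6 - 1 - 10 - 5: 3+1+3+6 = 13
9 - 6 - 10 - 5: 3+5+6 = 14
The minimum is 13 kPa via 9 - 6 - 1 - 10 - 5.

13 kPa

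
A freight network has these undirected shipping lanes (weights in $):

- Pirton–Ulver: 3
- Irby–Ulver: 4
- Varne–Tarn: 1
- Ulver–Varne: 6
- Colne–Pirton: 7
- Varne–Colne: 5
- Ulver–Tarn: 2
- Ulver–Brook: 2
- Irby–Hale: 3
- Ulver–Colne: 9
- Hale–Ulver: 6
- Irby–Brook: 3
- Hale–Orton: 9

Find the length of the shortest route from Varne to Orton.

Compare a few routes:
Varne–Ulver–Hale–Orton: 6+6+9 = 21
Varne–Tarn–Ulver–Hale–Orton: 1+2+6+9 = 18
Varne–Tarn–Ulver–Irby–Hale–Orton: 1+2+4+3+9 = 19
Varne–Tarn–Ulver–Brook–Irby–Hale–Orton: 1+2+2+3+3+9 = 20
The minimum is $18 via Varne–Tarn–Ulver–Hale–Orton.

$18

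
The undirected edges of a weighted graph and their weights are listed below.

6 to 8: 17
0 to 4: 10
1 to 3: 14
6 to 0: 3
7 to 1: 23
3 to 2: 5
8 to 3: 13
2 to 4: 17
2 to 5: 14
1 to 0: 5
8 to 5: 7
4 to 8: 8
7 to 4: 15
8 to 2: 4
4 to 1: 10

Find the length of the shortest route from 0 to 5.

25

Running Dijkstra from 0:
0: 0
6: 3  (via 0)
1: 5  (via 0)
4: 10  (via 0)
8: 18  (via 4)
3: 19  (via 1)
2: 22  (via 8)
5: 25  (via 8)
Shortest route: 0–4–8–5 = 25.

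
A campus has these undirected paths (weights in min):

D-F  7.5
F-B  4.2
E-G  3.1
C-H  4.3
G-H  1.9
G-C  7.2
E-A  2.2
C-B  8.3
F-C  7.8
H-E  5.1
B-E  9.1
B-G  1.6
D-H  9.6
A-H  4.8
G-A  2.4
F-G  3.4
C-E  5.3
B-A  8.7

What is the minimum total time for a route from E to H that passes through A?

Shortest E→A: E → A = 2.2
Best A to H: A → G → H costing 4.3
Total via A: 2.2 + 4.3 = 6.5 min.

6.5 min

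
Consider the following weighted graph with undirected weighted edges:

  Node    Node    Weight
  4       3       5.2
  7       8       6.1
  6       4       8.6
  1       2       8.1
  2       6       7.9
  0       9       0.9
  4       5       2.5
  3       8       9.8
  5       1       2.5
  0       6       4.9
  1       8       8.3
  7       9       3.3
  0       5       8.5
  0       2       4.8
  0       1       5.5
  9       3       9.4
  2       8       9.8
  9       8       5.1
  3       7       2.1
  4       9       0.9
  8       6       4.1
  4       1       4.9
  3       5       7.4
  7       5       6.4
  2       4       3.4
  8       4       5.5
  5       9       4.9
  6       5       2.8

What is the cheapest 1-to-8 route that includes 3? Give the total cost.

18.1

Best 1 to 3: 1–5–3 costing 9.9
Shortest 3→8: 3–7–8 = 8.2
Total via 3: 9.9 + 8.2 = 18.1.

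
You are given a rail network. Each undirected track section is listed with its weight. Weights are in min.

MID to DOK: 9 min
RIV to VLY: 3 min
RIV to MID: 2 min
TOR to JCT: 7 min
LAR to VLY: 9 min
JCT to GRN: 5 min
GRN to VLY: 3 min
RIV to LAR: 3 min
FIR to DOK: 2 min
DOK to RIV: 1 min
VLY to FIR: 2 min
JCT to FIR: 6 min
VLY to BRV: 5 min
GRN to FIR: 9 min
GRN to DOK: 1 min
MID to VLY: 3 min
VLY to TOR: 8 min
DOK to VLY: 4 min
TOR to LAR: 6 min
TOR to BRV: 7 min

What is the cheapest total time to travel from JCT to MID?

9 min

Enumerating some paths:
JCT–GRN–DOK–RIV–MID: 5+1+1+2 = 9
JCT–FIR–DOK–RIV–MID: 6+2+1+2 = 11
JCT–GRN–VLY–MID: 5+3+3 = 11
The minimum is 9 min via JCT–GRN–DOK–RIV–MID.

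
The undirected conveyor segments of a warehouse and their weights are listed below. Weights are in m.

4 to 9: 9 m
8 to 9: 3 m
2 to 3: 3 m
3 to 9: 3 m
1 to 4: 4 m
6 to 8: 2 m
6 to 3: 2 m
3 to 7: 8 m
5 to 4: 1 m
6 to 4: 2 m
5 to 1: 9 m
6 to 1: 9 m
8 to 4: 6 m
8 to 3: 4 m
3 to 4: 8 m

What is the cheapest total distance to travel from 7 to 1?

16 m

Candidate routes:
7 - 3 - 6 - 1: 8+2+9 = 19
7 - 3 - 6 - 4 - 1: 8+2+2+4 = 16
The minimum is 16 m via 7 - 3 - 6 - 4 - 1.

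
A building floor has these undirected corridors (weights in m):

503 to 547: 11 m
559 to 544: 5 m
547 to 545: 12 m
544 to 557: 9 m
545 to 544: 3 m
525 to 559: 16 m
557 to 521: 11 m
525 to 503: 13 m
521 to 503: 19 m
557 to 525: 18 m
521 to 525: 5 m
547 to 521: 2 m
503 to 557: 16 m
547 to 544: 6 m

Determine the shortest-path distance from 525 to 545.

Compare a few routes:
525 - 521 - 547 - 544 - 545: 5+2+6+3 = 16
525 - 521 - 547 - 545: 5+2+12 = 19
525 - 521 - 557 - 544 - 545: 5+11+9+3 = 28
525 - 559 - 544 - 545: 16+5+3 = 24
The minimum is 16 m via 525 - 521 - 547 - 544 - 545.

16 m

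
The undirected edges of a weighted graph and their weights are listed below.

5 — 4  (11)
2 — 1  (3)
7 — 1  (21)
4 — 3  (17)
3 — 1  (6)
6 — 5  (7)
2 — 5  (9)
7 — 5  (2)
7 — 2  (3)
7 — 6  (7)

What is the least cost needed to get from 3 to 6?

19

Candidate routes:
3 → 1 → 2 → 7 → 5 → 6: 6+3+3+2+7 = 21
3 → 1 → 2 → 5 → 6: 6+3+9+7 = 25
3 → 1 → 2 → 7 → 6: 6+3+3+7 = 19
The minimum is 19 via 3 → 1 → 2 → 7 → 6.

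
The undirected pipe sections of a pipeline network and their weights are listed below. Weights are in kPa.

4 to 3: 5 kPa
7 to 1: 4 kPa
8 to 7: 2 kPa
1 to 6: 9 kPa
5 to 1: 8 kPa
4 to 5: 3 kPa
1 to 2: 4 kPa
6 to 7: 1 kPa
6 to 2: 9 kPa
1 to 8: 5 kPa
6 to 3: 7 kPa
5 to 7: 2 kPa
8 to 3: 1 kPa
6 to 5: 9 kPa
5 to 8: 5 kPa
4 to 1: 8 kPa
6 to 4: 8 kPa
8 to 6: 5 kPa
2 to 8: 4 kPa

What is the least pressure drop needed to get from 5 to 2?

8 kPa

Candidate routes:
5–8–2: 5+4 = 9
5–7–8–2: 2+2+4 = 8
The minimum is 8 kPa via 5–7–8–2.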